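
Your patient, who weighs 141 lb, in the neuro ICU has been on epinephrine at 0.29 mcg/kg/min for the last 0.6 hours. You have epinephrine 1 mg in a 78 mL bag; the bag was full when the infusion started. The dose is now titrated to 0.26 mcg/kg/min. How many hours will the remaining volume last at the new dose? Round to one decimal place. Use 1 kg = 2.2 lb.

Initial rate:
Weight = 141 lb ÷ 2.2 lb/kg = 64.09091 kg
Dose = 0.29 mcg/kg/min × 64.09091 kg = 18.58636 mcg/min
18.58636 mcg/min × 60 min/hr = 1115.182 mcg/hr
Concentration = 1 mg ÷ 78 mL = 0.01282051 mg/mL = 12.82051 mcg/mL
Rate = 1115.182 mcg/hr ÷ 12.82051 mcg/mL = 86.98418 mL/hr
Volume infused so far = 86.98418 mL/hr × 0.6 hr = 52.19051 mL
Volume remaining = 78 − 52.19051 = 25.80949 mL
New rate:
Dose = 0.26 mcg/kg/min × 64.09091 kg = 16.66364 mcg/min
16.66364 mcg/min × 60 min/hr = 999.8182 mcg/hr
Rate = 999.8182 mcg/hr ÷ 12.82051 mcg/mL = 77.98582 mL/hr
Time remaining = 25.80949 mL ÷ 77.98582 mL/hr = 0.3309511 hr

0.3 hours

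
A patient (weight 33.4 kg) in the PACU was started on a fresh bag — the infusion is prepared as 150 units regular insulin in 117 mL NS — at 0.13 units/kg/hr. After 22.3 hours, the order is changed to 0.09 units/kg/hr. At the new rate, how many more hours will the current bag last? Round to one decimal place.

17.7 hours

Initial rate:
Dose = 0.13 units/kg/hr × 33.4 kg = 4.342 units/hr
Concentration = 150 units ÷ 117 mL = 1.282051 units/mL
Rate = 4.342 units/hr ÷ 1.282051 units/mL = 3.38676 mL/hr
Volume infused so far = 3.38676 mL/hr × 22.3 hr = 75.52475 mL
Volume remaining = 117 − 75.52475 = 41.47525 mL
New rate:
Dose = 0.09 units/kg/hr × 33.4 kg = 3.006 units/hr
Rate = 3.006 units/hr ÷ 1.282051 units/mL = 2.34468 mL/hr
Time remaining = 41.47525 mL ÷ 2.34468 mL/hr = 17.68909 hr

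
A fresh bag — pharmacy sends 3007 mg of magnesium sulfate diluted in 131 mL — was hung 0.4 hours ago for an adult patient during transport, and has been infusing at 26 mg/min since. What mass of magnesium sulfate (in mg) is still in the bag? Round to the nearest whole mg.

26 mg/min × 60 min/hr = 1560 mg/hr
Concentration = 3007 mg ÷ 131 mL = 22.9542 mg/mL
Rate = 1560 mg/hr ÷ 22.9542 mg/mL = 67.96142 mL/hr
Volume infused = 67.96142 mL/hr × 0.4 hr = 27.18457 mL
Volume remaining = 131 − 27.18457 = 103.8154 mL
Drug remaining = 103.8154 mL × 22.9542 mg/mL = 2383 mg

2383 mg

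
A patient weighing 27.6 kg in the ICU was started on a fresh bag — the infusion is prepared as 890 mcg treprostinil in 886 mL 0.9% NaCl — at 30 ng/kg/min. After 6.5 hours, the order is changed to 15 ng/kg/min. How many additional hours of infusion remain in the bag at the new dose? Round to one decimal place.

22.8 hours

Initial rate:
Dose = 30 ng/kg/min × 27.6 kg = 828 ng/min
828 ng/min × 60 min/hr = 49680 ng/hr
Concentration = 890 mcg ÷ 886 mL = 1.004515 mcg/mL = 1004.515 ng/mL
Rate = 49680 ng/hr ÷ 1004.515 ng/mL = 49.45672 mL/hr
Volume infused so far = 49.45672 mL/hr × 6.5 hr = 321.4687 mL
Volume remaining = 886 − 321.4687 = 564.5313 mL
New rate:
Dose = 15 ng/kg/min × 27.6 kg = 414 ng/min
414 ng/min × 60 min/hr = 24840 ng/hr
Rate = 24840 ng/hr ÷ 1004.515 ng/mL = 24.72836 mL/hr
Time remaining = 564.5313 mL ÷ 24.72836 mL/hr = 22.82931 hr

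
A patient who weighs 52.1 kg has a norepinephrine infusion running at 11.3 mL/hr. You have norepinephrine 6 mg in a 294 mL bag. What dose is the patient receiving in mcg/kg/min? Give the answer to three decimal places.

0.074 mcg/kg/min

Concentration = 6 mg ÷ 294 mL = 0.02040816 mg/mL = 20.40816 mcg/mL
Drug rate = 11.3 mL/hr × 20.40816 mcg/mL = 230.6122 mcg/hr
230.6122 mcg/hr ÷ 60 min/hr = 3.843537 mcg/min
3.843537 mcg/min ÷ 52.1 kg = 0.07377231 mcg/kg/min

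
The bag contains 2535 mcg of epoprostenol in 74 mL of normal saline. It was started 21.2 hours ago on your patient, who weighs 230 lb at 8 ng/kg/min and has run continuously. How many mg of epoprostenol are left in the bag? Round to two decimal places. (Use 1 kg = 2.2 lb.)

Weight = 230 lb ÷ 2.2 lb/kg = 104.5455 kg
Dose = 8 ng/kg/min × 104.5455 kg = 836.3636 ng/min
836.3636 ng/min × 60 min/hr = 50181.82 ng/hr
Concentration = 2535 mcg ÷ 74 mL = 34.25676 mcg/mL = 34256.76 ng/mL
Rate = 50181.82 ng/hr ÷ 34256.76 ng/mL = 1.464874 mL/hr
Volume infused = 1.464874 mL/hr × 21.2 hr = 31.05532 mL
Volume remaining = 74 − 31.05532 = 42.94468 mL
Drug remaining = 42.94468 mL × 34256.76 ng/mL = 1471145 ng = 1.471145 mg

1.47 mg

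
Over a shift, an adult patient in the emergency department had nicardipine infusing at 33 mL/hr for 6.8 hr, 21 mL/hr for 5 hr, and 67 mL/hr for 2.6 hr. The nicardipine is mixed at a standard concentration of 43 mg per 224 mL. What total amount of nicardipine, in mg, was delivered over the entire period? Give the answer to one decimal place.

96.7 mg

Concentration = 43 mg ÷ 224 mL = 0.1919643 mg/mL
Stage 1: 33 mL/hr × 6.8 hr = 224.4 mL → 224.4 mL × 0.1919643 mg/mL = 43.07679 mg
Stage 2: 21 mL/hr × 5 hr = 105 mL → 105 mL × 0.1919643 mg/mL = 20.15625 mg
Stage 3: 67 mL/hr × 2.6 hr = 174.2 mL → 174.2 mL × 0.1919643 mg/mL = 33.44018 mg
Total = 43.07679 + 20.15625 + 33.44018 = 96.67321 mg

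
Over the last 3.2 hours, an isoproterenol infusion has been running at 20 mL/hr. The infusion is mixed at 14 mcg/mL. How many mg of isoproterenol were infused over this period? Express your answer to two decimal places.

0.90 mg

Drug rate = 20 mL/hr × 14 mcg/mL = 280 mcg/hr
Total = 280 mcg/hr × 3.2 hr = 896 mcg = 0.896 mg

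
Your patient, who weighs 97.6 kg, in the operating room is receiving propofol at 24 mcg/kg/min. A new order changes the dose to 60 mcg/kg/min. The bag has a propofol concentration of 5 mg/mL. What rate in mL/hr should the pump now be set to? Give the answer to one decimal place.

70.3 mL/hr

Dose = 60 mcg/kg/min × 97.6 kg = 5856 mcg/min
5856 mcg/min × 60 min/hr = 351360 mcg/hr
Concentration = 5 mg/mL = 5000 mcg/mL
Rate = 351360 mcg/hr ÷ 5000 mcg/mL = 70.272 mL/hr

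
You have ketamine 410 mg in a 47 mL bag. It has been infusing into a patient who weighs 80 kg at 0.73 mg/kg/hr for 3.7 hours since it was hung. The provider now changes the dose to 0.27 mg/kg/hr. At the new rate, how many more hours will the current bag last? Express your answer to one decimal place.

Initial rate:
Dose = 0.73 mg/kg/hr × 80 kg = 58.4 mg/hr
Concentration = 410 mg ÷ 47 mL = 8.723404 mg/mL
Rate = 58.4 mg/hr ÷ 8.723404 mg/mL = 6.694634 mL/hr
Volume infused so far = 6.694634 mL/hr × 3.7 hr = 24.77015 mL
Volume remaining = 47 − 24.77015 = 22.22985 mL
New rate:
Dose = 0.27 mg/kg/hr × 80 kg = 21.6 mg/hr
Rate = 21.6 mg/hr ÷ 8.723404 mg/mL = 2.476098 mL/hr
Time remaining = 22.22985 mL ÷ 2.476098 mL/hr = 8.977778 hr

9.0 hours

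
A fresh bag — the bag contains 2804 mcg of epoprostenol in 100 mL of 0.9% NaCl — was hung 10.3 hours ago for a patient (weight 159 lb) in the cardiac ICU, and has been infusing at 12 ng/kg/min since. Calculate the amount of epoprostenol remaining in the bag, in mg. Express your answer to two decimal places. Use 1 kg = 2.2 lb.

2.27 mg

Weight = 159 lb ÷ 2.2 lb/kg = 72.27273 kg
Dose = 12 ng/kg/min × 72.27273 kg = 867.2727 ng/min
867.2727 ng/min × 60 min/hr = 52036.36 ng/hr
Concentration = 2804 mcg ÷ 100 mL = 28.04 mcg/mL = 28040 ng/mL
Rate = 52036.36 ng/hr ÷ 28040 ng/mL = 1.85579 mL/hr
Volume infused = 1.85579 mL/hr × 10.3 hr = 19.11464 mL
Volume remaining = 100 − 19.11464 = 80.88536 mL
Drug remaining = 80.88536 mL × 28040 ng/mL = 2268025 ng = 2.268025 mg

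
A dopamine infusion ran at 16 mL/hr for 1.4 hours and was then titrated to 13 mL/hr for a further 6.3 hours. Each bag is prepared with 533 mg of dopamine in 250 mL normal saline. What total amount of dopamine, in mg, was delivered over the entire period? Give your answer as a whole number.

222 mg

Concentration = 533 mg ÷ 250 mL = 2.132 mg/mL
Stage 1: 16 mL/hr × 1.4 hr = 22.4 mL → 22.4 mL × 2.132 mg/mL = 47.7568 mg
Stage 2: 13 mL/hr × 6.3 hr = 81.9 mL → 81.9 mL × 2.132 mg/mL = 174.6108 mg
Total = 47.7568 + 174.6108 = 222.3676 mg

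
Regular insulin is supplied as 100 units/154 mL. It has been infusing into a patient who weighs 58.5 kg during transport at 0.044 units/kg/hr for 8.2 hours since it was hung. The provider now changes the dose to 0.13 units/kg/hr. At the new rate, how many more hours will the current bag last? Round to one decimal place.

10.4 hours

Initial rate:
Dose = 0.044 units/kg/hr × 58.5 kg = 2.574 units/hr
Concentration = 100 units ÷ 154 mL = 0.6493506 units/mL
Rate = 2.574 units/hr ÷ 0.6493506 units/mL = 3.96396 mL/hr
Volume infused so far = 3.96396 mL/hr × 8.2 hr = 32.50447 mL
Volume remaining = 154 − 32.50447 = 121.4955 mL
New rate:
Dose = 0.13 units/kg/hr × 58.5 kg = 7.605 units/hr
Rate = 7.605 units/hr ÷ 0.6493506 units/mL = 11.7117 mL/hr
Time remaining = 121.4955 mL ÷ 11.7117 mL/hr = 10.37386 hr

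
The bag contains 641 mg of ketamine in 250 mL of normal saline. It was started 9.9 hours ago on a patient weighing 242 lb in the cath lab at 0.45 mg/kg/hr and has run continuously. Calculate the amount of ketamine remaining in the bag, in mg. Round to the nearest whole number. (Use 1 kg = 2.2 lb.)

Weight = 242 lb ÷ 2.2 lb/kg = 110 kg
Dose = 0.45 mg/kg/hr × 110 kg = 49.5 mg/hr
Concentration = 641 mg ÷ 250 mL = 2.564 mg/mL
Rate = 49.5 mg/hr ÷ 2.564 mg/mL = 19.30577 mL/hr
Volume infused = 19.30577 mL/hr × 9.9 hr = 191.1271 mL
Volume remaining = 250 − 191.1271 = 58.87285 mL
Drug remaining = 58.87285 mL × 2.564 mg/mL = 150.95 mg

151 mg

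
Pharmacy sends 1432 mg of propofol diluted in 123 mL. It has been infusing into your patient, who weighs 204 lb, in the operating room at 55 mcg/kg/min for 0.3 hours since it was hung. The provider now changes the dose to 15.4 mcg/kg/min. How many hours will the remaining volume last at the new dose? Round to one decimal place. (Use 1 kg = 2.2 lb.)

Initial rate:
Weight = 204 lb ÷ 2.2 lb/kg = 92.72727 kg
Dose = 55 mcg/kg/min × 92.72727 kg = 5100 mcg/min
5100 mcg/min × 60 min/hr = 306000 mcg/hr
Concentration = 1432 mg ÷ 123 mL = 11.64228 mg/mL = 11642.28 mcg/mL
Rate = 306000 mcg/hr ÷ 11642.28 mcg/mL = 26.28352 mL/hr
Volume infused so far = 26.28352 mL/hr × 0.3 hr = 7.885056 mL
Volume remaining = 123 − 7.885056 = 115.1149 mL
New rate:
Dose = 15.4 mcg/kg/min × 92.72727 kg = 1428 mcg/min
1428 mcg/min × 60 min/hr = 85680 mcg/hr
Rate = 85680 mcg/hr ÷ 11642.28 mcg/mL = 7.359385 mL/hr
Time remaining = 115.1149 mL ÷ 7.359385 mL/hr = 15.64192 hr

15.6 hours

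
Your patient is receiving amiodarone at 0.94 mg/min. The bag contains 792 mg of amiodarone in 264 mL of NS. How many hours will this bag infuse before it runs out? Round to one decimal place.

14.0 hours

0.94 mg/min × 60 min/hr = 56.4 mg/hr
Concentration = 792 mg ÷ 264 mL = 3 mg/mL
Rate = 56.4 mg/hr ÷ 3 mg/mL = 18.8 mL/hr
Duration = 264 mL ÷ 18.8 mL/hr = 14.04255 hr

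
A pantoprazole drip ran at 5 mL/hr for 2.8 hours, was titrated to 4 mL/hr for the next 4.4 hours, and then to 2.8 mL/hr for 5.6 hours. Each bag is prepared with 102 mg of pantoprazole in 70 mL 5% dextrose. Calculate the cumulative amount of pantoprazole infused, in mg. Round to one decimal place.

68.9 mg

Concentration = 102 mg ÷ 70 mL = 1.457143 mg/mL
Stage 1: 5 mL/hr × 2.8 hr = 14 mL → 14 mL × 1.457143 mg/mL = 20.4 mg
Stage 2: 4 mL/hr × 4.4 hr = 17.6 mL → 17.6 mL × 1.457143 mg/mL = 25.64571 mg
Stage 3: 2.8 mL/hr × 5.6 hr = 15.68 mL → 15.68 mL × 1.457143 mg/mL = 22.848 mg
Total = 20.4 + 25.64571 + 22.848 = 68.89371 mg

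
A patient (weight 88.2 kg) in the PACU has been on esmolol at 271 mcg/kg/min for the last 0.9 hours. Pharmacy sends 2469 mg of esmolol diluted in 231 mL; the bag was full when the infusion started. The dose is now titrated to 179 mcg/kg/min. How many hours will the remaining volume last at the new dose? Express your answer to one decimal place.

1.2 hours

Initial rate:
Dose = 271 mcg/kg/min × 88.2 kg = 23902.2 mcg/min
23902.2 mcg/min × 60 min/hr = 1434132 mcg/hr
Concentration = 2469 mg ÷ 231 mL = 10.68831 mg/mL = 10688.31 mcg/mL
Rate = 1434132 mcg/hr ÷ 10688.31 mcg/mL = 134.1776 mL/hr
Volume infused so far = 134.1776 mL/hr × 0.9 hr = 120.7598 mL
Volume remaining = 231 − 120.7598 = 110.2402 mL
New rate:
Dose = 179 mcg/kg/min × 88.2 kg = 15787.8 mcg/min
15787.8 mcg/min × 60 min/hr = 947268 mcg/hr
Rate = 947268 mcg/hr ÷ 10688.31 mcg/mL = 88.62653 mL/hr
Time remaining = 110.2402 mL ÷ 88.62653 mL/hr = 1.243873 hr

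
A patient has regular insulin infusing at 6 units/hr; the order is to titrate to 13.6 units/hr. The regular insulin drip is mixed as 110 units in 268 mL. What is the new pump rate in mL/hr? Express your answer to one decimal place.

33.1 mL/hr

Concentration = 110 units ÷ 268 mL = 0.4104478 units/mL
Rate = 13.6 units/hr ÷ 0.4104478 units/mL = 33.13455 mL/hr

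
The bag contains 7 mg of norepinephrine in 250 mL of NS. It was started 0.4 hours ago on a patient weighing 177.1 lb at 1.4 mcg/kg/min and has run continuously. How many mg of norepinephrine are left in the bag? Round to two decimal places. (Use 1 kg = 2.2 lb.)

4.30 mg

Weight = 177.1 lb ÷ 2.2 lb/kg = 80.5 kg
Dose = 1.4 mcg/kg/min × 80.5 kg = 112.7 mcg/min
112.7 mcg/min × 60 min/hr = 6762 mcg/hr
Concentration = 7 mg ÷ 250 mL = 0.028 mg/mL = 28 mcg/mL
Rate = 6762 mcg/hr ÷ 28 mcg/mL = 241.5 mL/hr
Volume infused = 241.5 mL/hr × 0.4 hr = 96.6 mL
Volume remaining = 250 − 96.6 = 153.4 mL
Drug remaining = 153.4 mL × 28 mcg/mL = 4295.2 mcg = 4.2952 mg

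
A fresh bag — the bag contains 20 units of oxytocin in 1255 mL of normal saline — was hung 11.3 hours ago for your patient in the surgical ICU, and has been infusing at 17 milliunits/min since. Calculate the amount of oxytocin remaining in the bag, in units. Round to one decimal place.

8.5 units

17 milliunits/min × 60 min/hr = 1020 milliunits/hr
Concentration = 20 units ÷ 1255 mL = 0.01593625 units/mL = 15.93625 milliunits/mL
Rate = 1020 milliunits/hr ÷ 15.93625 milliunits/mL = 64.005 mL/hr
Volume infused = 64.005 mL/hr × 11.3 hr = 723.2565 mL
Volume remaining = 1255 − 723.2565 = 531.7435 mL
Drug remaining = 531.7435 mL × 15.93625 milliunits/mL = 8474 milliunits = 8.474 units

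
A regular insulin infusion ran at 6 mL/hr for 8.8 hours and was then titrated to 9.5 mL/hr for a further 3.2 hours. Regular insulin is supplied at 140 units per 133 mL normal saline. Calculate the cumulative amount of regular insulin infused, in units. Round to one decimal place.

Concentration = 140 units ÷ 133 mL = 1.052632 units/mL
Stage 1: 6 mL/hr × 8.8 hr = 52.8 mL → 52.8 mL × 1.052632 units/mL = 55.57895 units
Stage 2: 9.5 mL/hr × 3.2 hr = 30.4 mL → 30.4 mL × 1.052632 units/mL = 32 units
Total = 55.57895 + 32 = 87.57895 units

87.6 units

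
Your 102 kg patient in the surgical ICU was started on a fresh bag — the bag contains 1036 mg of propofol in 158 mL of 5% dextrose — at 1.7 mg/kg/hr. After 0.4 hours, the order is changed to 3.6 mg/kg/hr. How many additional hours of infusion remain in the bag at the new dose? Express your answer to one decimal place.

Initial rate:
Dose = 1.7 mg/kg/hr × 102 kg = 173.4 mg/hr
Concentration = 1036 mg ÷ 158 mL = 6.556962 mg/mL
Rate = 173.4 mg/hr ÷ 6.556962 mg/mL = 26.44517 mL/hr
Volume infused so far = 26.44517 mL/hr × 0.4 hr = 10.57807 mL
Volume remaining = 158 − 10.57807 = 147.4219 mL
New rate:
Dose = 3.6 mg/kg/hr × 102 kg = 367.2 mg/hr
Rate = 367.2 mg/hr ÷ 6.556962 mg/mL = 56.00154 mL/hr
Time remaining = 147.4219 mL ÷ 56.00154 mL/hr = 2.632462 hr

2.6 hours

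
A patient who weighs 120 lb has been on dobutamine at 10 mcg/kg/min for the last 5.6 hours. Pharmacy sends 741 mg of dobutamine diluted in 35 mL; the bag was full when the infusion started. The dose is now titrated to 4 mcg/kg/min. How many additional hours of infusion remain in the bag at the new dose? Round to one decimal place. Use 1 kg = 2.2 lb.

42.6 hours

Initial rate:
Weight = 120 lb ÷ 2.2 lb/kg = 54.54545 kg
Dose = 10 mcg/kg/min × 54.54545 kg = 545.4545 mcg/min
545.4545 mcg/min × 60 min/hr = 32727.27 mcg/hr
Concentration = 741 mg ÷ 35 mL = 21.17143 mg/mL = 21171.43 mcg/mL
Rate = 32727.27 mcg/hr ÷ 21171.43 mcg/mL = 1.545823 mL/hr
Volume infused so far = 1.545823 mL/hr × 5.6 hr = 8.656607 mL
Volume remaining = 35 − 8.656607 = 26.34339 mL
New rate:
Dose = 4 mcg/kg/min × 54.54545 kg = 218.1818 mcg/min
218.1818 mcg/min × 60 min/hr = 13090.91 mcg/hr
Rate = 13090.91 mcg/hr ÷ 21171.43 mcg/mL = 0.618329 mL/hr
Time remaining = 26.34339 mL ÷ 0.618329 mL/hr = 42.60417 hr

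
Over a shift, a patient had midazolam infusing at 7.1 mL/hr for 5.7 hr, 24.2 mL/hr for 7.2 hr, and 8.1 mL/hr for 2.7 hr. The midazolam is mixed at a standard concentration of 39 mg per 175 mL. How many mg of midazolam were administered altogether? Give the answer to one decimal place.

52.7 mg

Concentration = 39 mg ÷ 175 mL = 0.2228571 mg/mL
Stage 1: 7.1 mL/hr × 5.7 hr = 40.47 mL → 40.47 mL × 0.2228571 mg/mL = 9.019029 mg
Stage 2: 24.2 mL/hr × 7.2 hr = 174.24 mL → 174.24 mL × 0.2228571 mg/mL = 38.83063 mg
Stage 3: 8.1 mL/hr × 2.7 hr = 21.87 mL → 21.87 mL × 0.2228571 mg/mL = 4.873886 mg
Total = 9.019029 + 38.83063 + 4.873886 = 52.72354 mg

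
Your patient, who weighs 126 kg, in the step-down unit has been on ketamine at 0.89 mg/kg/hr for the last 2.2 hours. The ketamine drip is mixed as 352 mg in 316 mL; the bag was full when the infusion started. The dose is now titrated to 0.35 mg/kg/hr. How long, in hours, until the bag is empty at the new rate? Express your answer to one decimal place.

Initial rate:
Dose = 0.89 mg/kg/hr × 126 kg = 112.14 mg/hr
Concentration = 352 mg ÷ 316 mL = 1.113924 mg/mL
Rate = 112.14 mg/hr ÷ 1.113924 mg/mL = 100.6711 mL/hr
Volume infused so far = 100.6711 mL/hr × 2.2 hr = 221.4765 mL
Volume remaining = 316 − 221.4765 = 94.5235 mL
New rate:
Dose = 0.35 mg/kg/hr × 126 kg = 44.1 mg/hr
Rate = 44.1 mg/hr ÷ 1.113924 mg/mL = 39.58977 mL/hr
Time remaining = 94.5235 mL ÷ 39.58977 mL/hr = 2.387574 hr

2.4 hours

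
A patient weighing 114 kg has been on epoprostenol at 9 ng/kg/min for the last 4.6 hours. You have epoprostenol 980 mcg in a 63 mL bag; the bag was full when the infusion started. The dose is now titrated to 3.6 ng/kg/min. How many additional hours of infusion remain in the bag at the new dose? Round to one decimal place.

28.3 hours

Initial rate:
Dose = 9 ng/kg/min × 114 kg = 1026 ng/min
1026 ng/min × 60 min/hr = 61560 ng/hr
Concentration = 980 mcg ÷ 63 mL = 15.55556 mcg/mL = 15555.56 ng/mL
Rate = 61560 ng/hr ÷ 15555.56 ng/mL = 3.957429 mL/hr
Volume infused so far = 3.957429 mL/hr × 4.6 hr = 18.20417 mL
Volume remaining = 63 − 18.20417 = 44.79583 mL
New rate:
Dose = 3.6 ng/kg/min × 114 kg = 410.4 ng/min
410.4 ng/min × 60 min/hr = 24624 ng/hr
Rate = 24624 ng/hr ÷ 15555.56 ng/mL = 1.582971 mL/hr
Time remaining = 44.79583 mL ÷ 1.582971 mL/hr = 28.29857 hr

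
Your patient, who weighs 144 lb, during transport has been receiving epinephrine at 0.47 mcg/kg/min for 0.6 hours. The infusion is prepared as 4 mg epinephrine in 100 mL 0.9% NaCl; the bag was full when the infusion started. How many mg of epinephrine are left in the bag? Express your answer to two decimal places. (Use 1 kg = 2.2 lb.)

Weight = 144 lb ÷ 2.2 lb/kg = 65.45455 kg
Dose = 0.47 mcg/kg/min × 65.45455 kg = 30.76364 mcg/min
30.76364 mcg/min × 60 min/hr = 1845.818 mcg/hr
Concentration = 4 mg ÷ 100 mL = 0.04 mg/mL = 40 mcg/mL
Rate = 1845.818 mcg/hr ÷ 40 mcg/mL = 46.14545 mL/hr
Volume infused = 46.14545 mL/hr × 0.6 hr = 27.68727 mL
Volume remaining = 100 − 27.68727 = 72.31273 mL
Drug remaining = 72.31273 mL × 40 mcg/mL = 2892.509 mcg = 2.892509 mg

2.89 mg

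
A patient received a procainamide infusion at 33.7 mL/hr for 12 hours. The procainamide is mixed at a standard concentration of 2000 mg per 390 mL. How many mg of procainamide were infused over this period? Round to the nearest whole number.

Concentration = 2000 mg ÷ 390 mL = 5.128205 mg/mL
Drug rate = 33.7 mL/hr × 5.128205 mg/mL = 172.8205 mg/hr
Total = 172.8205 mg/hr × 12 hr = 2073.846 mg

2074 mg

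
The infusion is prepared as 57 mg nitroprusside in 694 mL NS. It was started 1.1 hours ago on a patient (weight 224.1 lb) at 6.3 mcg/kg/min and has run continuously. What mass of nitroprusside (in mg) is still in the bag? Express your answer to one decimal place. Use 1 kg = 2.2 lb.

14.6 mg

Weight = 224.1 lb ÷ 2.2 lb/kg = 101.8636 kg
Dose = 6.3 mcg/kg/min × 101.8636 kg = 641.7409 mcg/min
641.7409 mcg/min × 60 min/hr = 38504.45 mcg/hr
Concentration = 57 mg ÷ 694 mL = 0.08213256 mg/mL = 82.13256 mcg/mL
Rate = 38504.45 mcg/hr ÷ 82.13256 mcg/mL = 468.8086 mL/hr
Volume infused = 468.8086 mL/hr × 1.1 hr = 515.6895 mL
Volume remaining = 694 − 515.6895 = 178.3105 mL
Drug remaining = 178.3105 mL × 82.13256 mcg/mL = 14645.1 mcg = 14.6451 mg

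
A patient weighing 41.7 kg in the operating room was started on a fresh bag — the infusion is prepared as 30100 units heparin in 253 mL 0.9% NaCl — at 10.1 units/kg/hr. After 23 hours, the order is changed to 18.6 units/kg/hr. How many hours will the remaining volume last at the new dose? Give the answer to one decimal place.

26.3 hours

Initial rate:
Dose = 10.1 units/kg/hr × 41.7 kg = 421.17 units/hr
Concentration = 30100 units ÷ 253 mL = 118.9723 units/mL
Rate = 421.17 units/hr ÷ 118.9723 units/mL = 3.540067 mL/hr
Volume infused so far = 3.540067 mL/hr × 23 hr = 81.42154 mL
Volume remaining = 253 − 81.42154 = 171.5785 mL
New rate:
Dose = 18.6 units/kg/hr × 41.7 kg = 775.62 units/hr
Rate = 775.62 units/hr ÷ 118.9723 units/mL = 6.519331 mL/hr
Time remaining = 171.5785 mL ÷ 6.519331 mL/hr = 26.31842 hr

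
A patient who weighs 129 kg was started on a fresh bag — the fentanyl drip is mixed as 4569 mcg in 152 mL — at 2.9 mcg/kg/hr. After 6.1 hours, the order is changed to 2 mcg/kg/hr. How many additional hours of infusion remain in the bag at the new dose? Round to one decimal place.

8.9 hours

Initial rate:
Dose = 2.9 mcg/kg/hr × 129 kg = 374.1 mcg/hr
Concentration = 4569 mcg ÷ 152 mL = 30.05921 mcg/mL
Rate = 374.1 mcg/hr ÷ 30.05921 mcg/mL = 12.44544 mL/hr
Volume infused so far = 12.44544 mL/hr × 6.1 hr = 75.91716 mL
Volume remaining = 152 − 75.91716 = 76.08284 mL
New rate:
Dose = 2 mcg/kg/hr × 129 kg = 258 mcg/hr
Rate = 258 mcg/hr ÷ 30.05921 mcg/mL = 8.58306 mL/hr
Time remaining = 76.08284 mL ÷ 8.58306 mL/hr = 8.864302 hr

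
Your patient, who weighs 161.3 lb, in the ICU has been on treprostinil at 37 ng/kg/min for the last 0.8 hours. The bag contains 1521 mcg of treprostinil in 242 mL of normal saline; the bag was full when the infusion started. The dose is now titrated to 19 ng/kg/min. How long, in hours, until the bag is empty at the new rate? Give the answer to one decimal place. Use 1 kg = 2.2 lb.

16.6 hours

Initial rate:
Weight = 161.3 lb ÷ 2.2 lb/kg = 73.31818 kg
Dose = 37 ng/kg/min × 73.31818 kg = 2712.773 ng/min
2712.773 ng/min × 60 min/hr = 162766.4 ng/hr
Concentration = 1521 mcg ÷ 242 mL = 6.285124 mcg/mL = 6285.124 ng/mL
Rate = 162766.4 ng/hr ÷ 6285.124 ng/mL = 25.89708 mL/hr
Volume infused so far = 25.89708 mL/hr × 0.8 hr = 20.71766 mL
Volume remaining = 242 − 20.71766 = 221.2823 mL
New rate:
Dose = 19 ng/kg/min × 73.31818 kg = 1393.045 ng/min
1393.045 ng/min × 60 min/hr = 83582.73 ng/hr
Rate = 83582.73 ng/hr ÷ 6285.124 ng/mL = 13.2985 mL/hr
Time remaining = 221.2823 mL ÷ 13.2985 mL/hr = 16.63964 hr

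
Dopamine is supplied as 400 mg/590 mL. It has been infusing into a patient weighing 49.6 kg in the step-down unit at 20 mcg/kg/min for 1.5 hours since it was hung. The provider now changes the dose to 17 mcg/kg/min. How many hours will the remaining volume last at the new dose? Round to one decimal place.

Initial rate:
Dose = 20 mcg/kg/min × 49.6 kg = 992 mcg/min
992 mcg/min × 60 min/hr = 59520 mcg/hr
Concentration = 400 mg ÷ 590 mL = 0.6779661 mg/mL = 677.9661 mcg/mL
Rate = 59520 mcg/hr ÷ 677.9661 mcg/mL = 87.792 mL/hr
Volume infused so far = 87.792 mL/hr × 1.5 hr = 131.688 mL
Volume remaining = 590 − 131.688 = 458.312 mL
New rate:
Dose = 17 mcg/kg/min × 49.6 kg = 843.2 mcg/min
843.2 mcg/min × 60 min/hr = 50592 mcg/hr
Rate = 50592 mcg/hr ÷ 677.9661 mcg/mL = 74.6232 mL/hr
Time remaining = 458.312 mL ÷ 74.6232 mL/hr = 6.141682 hr

6.1 hours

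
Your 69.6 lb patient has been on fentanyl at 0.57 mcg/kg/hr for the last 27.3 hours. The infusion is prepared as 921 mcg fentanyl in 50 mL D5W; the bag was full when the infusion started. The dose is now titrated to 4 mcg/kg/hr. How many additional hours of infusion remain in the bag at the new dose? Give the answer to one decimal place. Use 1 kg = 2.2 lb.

3.4 hours

Initial rate:
Weight = 69.6 lb ÷ 2.2 lb/kg = 31.63636 kg
Dose = 0.57 mcg/kg/hr × 31.63636 kg = 18.03273 mcg/hr
Concentration = 921 mcg ÷ 50 mL = 18.42 mcg/mL
Rate = 18.03273 mcg/hr ÷ 18.42 mcg/mL = 0.9789754 mL/hr
Volume infused so far = 0.9789754 mL/hr × 27.3 hr = 26.72603 mL
Volume remaining = 50 − 26.72603 = 23.27397 mL
New rate:
Dose = 4 mcg/kg/hr × 31.63636 kg = 126.5455 mcg/hr
Rate = 126.5455 mcg/hr ÷ 18.42 mcg/mL = 6.870003 mL/hr
Time remaining = 23.27397 mL ÷ 6.870003 mL/hr = 3.387767 hr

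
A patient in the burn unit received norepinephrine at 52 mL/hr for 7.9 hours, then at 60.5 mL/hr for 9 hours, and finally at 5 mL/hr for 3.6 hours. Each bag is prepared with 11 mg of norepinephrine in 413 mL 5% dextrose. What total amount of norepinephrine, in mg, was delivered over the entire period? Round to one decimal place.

25.9 mg

Concentration = 11 mg ÷ 413 mL = 0.02663438 mg/mL
Stage 1: 52 mL/hr × 7.9 hr = 410.8 mL → 410.8 mL × 0.02663438 mg/mL = 10.9414 mg
Stage 2: 60.5 mL/hr × 9 hr = 544.5 mL → 544.5 mL × 0.02663438 mg/mL = 14.50242 mg
Stage 3: 5 mL/hr × 3.6 hr = 18 mL → 18 mL × 0.02663438 mg/mL = 0.4794189 mg
Total = 10.9414 + 14.50242 + 0.4794189 = 25.92324 mg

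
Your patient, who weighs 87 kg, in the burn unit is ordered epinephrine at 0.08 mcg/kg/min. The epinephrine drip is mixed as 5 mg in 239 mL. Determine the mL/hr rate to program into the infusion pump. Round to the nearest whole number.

Dose = 0.08 mcg/kg/min × 87 kg = 6.96 mcg/min
6.96 mcg/min × 60 min/hr = 417.6 mcg/hr
Concentration = 5 mg ÷ 239 mL = 0.0209205 mg/mL = 20.9205 mcg/mL
Rate = 417.6 mcg/hr ÷ 20.9205 mcg/mL = 19.96128 mL/hr

20 mL/hr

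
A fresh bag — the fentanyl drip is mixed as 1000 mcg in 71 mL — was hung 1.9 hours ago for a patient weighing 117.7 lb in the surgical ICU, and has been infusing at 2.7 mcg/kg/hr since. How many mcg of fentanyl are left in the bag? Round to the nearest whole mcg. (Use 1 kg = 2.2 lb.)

Weight = 117.7 lb ÷ 2.2 lb/kg = 53.5 kg
Dose = 2.7 mcg/kg/hr × 53.5 kg = 144.45 mcg/hr
Concentration = 1000 mcg ÷ 71 mL = 14.08451 mcg/mL
Rate = 144.45 mcg/hr ÷ 14.08451 mcg/mL = 10.25595 mL/hr
Volume infused = 10.25595 mL/hr × 1.9 hr = 19.4863 mL
Volume remaining = 71 − 19.4863 = 51.51369 mL
Drug remaining = 51.51369 mL × 14.08451 mcg/mL = 725.545 mcg

726 mcg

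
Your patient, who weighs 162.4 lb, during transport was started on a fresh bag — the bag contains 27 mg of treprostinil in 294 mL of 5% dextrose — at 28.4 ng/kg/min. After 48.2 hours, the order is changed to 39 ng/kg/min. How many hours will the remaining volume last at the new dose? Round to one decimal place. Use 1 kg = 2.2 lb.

121.2 hours

Initial rate:
Weight = 162.4 lb ÷ 2.2 lb/kg = 73.81818 kg
Dose = 28.4 ng/kg/min × 73.81818 kg = 2096.436 ng/min
2096.436 ng/min × 60 min/hr = 125786.2 ng/hr
Concentration = 27 mg ÷ 294 mL = 0.09183673 mg/mL = 91836.73 ng/mL
Rate = 125786.2 ng/hr ÷ 91836.73 ng/mL = 1.369672 mL/hr
Volume infused so far = 1.369672 mL/hr × 48.2 hr = 66.01818 mL
Volume remaining = 294 − 66.01818 = 227.9818 mL
New rate:
Dose = 39 ng/kg/min × 73.81818 kg = 2878.909 ng/min
2878.909 ng/min × 60 min/hr = 172734.5 ng/hr
Rate = 172734.5 ng/hr ÷ 91836.73 ng/mL = 1.880887 mL/hr
Time remaining = 227.9818 mL ÷ 1.880887 mL/hr = 121.2097 hr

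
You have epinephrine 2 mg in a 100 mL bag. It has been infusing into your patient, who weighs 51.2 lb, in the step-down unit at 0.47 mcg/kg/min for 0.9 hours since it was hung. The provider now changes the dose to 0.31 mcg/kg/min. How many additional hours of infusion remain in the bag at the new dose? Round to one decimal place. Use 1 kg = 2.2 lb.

Initial rate:
Weight = 51.2 lb ÷ 2.2 lb/kg = 23.27273 kg
Dose = 0.47 mcg/kg/min × 23.27273 kg = 10.93818 mcg/min
10.93818 mcg/min × 60 min/hr = 656.2909 mcg/hr
Concentration = 2 mg ÷ 100 mL = 0.02 mg/mL = 20 mcg/mL
Rate = 656.2909 mcg/hr ÷ 20 mcg/mL = 32.81455 mL/hr
Volume infused so far = 32.81455 mL/hr × 0.9 hr = 29.53309 mL
Volume remaining = 100 − 29.53309 = 70.46691 mL
New rate:
Dose = 0.31 mcg/kg/min × 23.27273 kg = 7.214545 mcg/min
7.214545 mcg/min × 60 min/hr = 432.8727 mcg/hr
Rate = 432.8727 mcg/hr ÷ 20 mcg/mL = 21.64364 mL/hr
Time remaining = 70.46691 mL ÷ 21.64364 mL/hr = 3.25578 hr

3.3 hours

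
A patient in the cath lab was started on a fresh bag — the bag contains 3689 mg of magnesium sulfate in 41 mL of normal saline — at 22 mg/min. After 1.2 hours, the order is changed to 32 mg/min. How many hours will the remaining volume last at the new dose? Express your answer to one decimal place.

1.1 hours

Initial rate:
22 mg/min × 60 min/hr = 1320 mg/hr
Concentration = 3689 mg ÷ 41 mL = 89.97561 mg/mL
Rate = 1320 mg/hr ÷ 89.97561 mg/mL = 14.67064 mL/hr
Volume infused so far = 14.67064 mL/hr × 1.2 hr = 17.60477 mL
Volume remaining = 41 − 17.60477 = 23.39523 mL
New rate:
32 mg/min × 60 min/hr = 1920 mg/hr
Rate = 1920 mg/hr ÷ 89.97561 mg/mL = 21.33912 mL/hr
Time remaining = 23.39523 mL ÷ 21.33912 mL/hr = 1.096354 hr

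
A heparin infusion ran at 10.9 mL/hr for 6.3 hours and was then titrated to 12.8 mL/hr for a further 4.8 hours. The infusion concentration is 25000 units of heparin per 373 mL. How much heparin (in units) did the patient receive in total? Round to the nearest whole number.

8721 units

Concentration = 25000 units ÷ 373 mL = 67.02413 units/mL
Stage 1: 10.9 mL/hr × 6.3 hr = 68.67 mL → 68.67 mL × 67.02413 units/mL = 4602.547 units
Stage 2: 12.8 mL/hr × 4.8 hr = 61.44 mL → 61.44 mL × 67.02413 units/mL = 4117.962 units
Total = 4602.547 + 4117.962 = 8720.509 units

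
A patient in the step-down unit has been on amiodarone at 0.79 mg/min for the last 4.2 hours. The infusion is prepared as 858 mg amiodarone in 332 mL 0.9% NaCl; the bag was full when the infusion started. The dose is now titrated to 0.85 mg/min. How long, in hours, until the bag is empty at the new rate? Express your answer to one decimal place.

Initial rate:
0.79 mg/min × 60 min/hr = 47.4 mg/hr
Concentration = 858 mg ÷ 332 mL = 2.584337 mg/mL
Rate = 47.4 mg/hr ÷ 2.584337 mg/mL = 18.34126 mL/hr
Volume infused so far = 18.34126 mL/hr × 4.2 hr = 77.03329 mL
Volume remaining = 332 − 77.03329 = 254.9667 mL
New rate:
0.85 mg/min × 60 min/hr = 51 mg/hr
Rate = 51 mg/hr ÷ 2.584337 mg/mL = 19.73427 mL/hr
Time remaining = 254.9667 mL ÷ 19.73427 mL/hr = 12.92 hr

12.9 hours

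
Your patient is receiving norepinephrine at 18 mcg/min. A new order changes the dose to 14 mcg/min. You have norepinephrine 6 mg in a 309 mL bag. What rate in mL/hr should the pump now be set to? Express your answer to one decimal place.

43.3 mL/hr

14 mcg/min × 60 min/hr = 840 mcg/hr
Concentration = 6 mg ÷ 309 mL = 0.01941748 mg/mL = 19.41748 mcg/mL
Rate = 840 mcg/hr ÷ 19.41748 mcg/mL = 43.26 mL/hr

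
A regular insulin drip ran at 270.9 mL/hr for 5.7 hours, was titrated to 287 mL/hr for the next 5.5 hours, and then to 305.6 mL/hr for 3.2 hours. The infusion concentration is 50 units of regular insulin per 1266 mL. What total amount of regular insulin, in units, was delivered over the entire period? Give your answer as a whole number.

162 units

Concentration = 50 units ÷ 1266 mL = 0.03949447 units/mL
Stage 1: 270.9 mL/hr × 5.7 hr = 1544.13 mL → 1544.13 mL × 0.03949447 units/mL = 60.9846 units
Stage 2: 287 mL/hr × 5.5 hr = 1578.5 mL → 1578.5 mL × 0.03949447 units/mL = 62.34202 units
Stage 3: 305.6 mL/hr × 3.2 hr = 977.92 mL → 977.92 mL × 0.03949447 units/mL = 38.62243 units
Total = 60.9846 + 62.34202 + 38.62243 = 161.9491 units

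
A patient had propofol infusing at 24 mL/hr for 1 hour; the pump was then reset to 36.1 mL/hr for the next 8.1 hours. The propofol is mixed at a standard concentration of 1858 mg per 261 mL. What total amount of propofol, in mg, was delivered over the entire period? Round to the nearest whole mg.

Concentration = 1858 mg ÷ 261 mL = 7.118774 mg/mL
Stage 1: 24 mL/hr × 1 hr = 24 mL → 24 mL × 7.118774 mg/mL = 170.8506 mg
Stage 2: 36.1 mL/hr × 8.1 hr = 292.41 mL → 292.41 mL × 7.118774 mg/mL = 2081.601 mg
Total = 170.8506 + 2081.601 = 2252.451 mg

2252 mg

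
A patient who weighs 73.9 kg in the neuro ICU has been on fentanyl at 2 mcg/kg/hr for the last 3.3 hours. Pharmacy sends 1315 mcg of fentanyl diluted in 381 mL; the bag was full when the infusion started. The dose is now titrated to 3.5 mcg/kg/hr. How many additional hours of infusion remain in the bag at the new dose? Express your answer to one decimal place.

3.2 hours

Initial rate:
Dose = 2 mcg/kg/hr × 73.9 kg = 147.8 mcg/hr
Concentration = 1315 mcg ÷ 381 mL = 3.451444 mcg/mL
Rate = 147.8 mcg/hr ÷ 3.451444 mcg/mL = 42.82266 mL/hr
Volume infused so far = 42.82266 mL/hr × 3.3 hr = 141.3148 mL
Volume remaining = 381 − 141.3148 = 239.6852 mL
New rate:
Dose = 3.5 mcg/kg/hr × 73.9 kg = 258.65 mcg/hr
Rate = 258.65 mcg/hr ÷ 3.451444 mcg/mL = 74.93966 mL/hr
Time remaining = 239.6852 mL ÷ 74.93966 mL/hr = 3.198376 hr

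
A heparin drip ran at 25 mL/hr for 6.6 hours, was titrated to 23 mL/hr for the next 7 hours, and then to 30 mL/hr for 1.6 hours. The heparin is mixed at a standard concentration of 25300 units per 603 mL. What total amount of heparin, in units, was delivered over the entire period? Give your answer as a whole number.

Concentration = 25300 units ÷ 603 mL = 41.95688 units/mL
Stage 1: 25 mL/hr × 6.6 hr = 165 mL → 165 mL × 41.95688 units/mL = 6922.886 units
Stage 2: 23 mL/hr × 7 hr = 161 mL → 161 mL × 41.95688 units/mL = 6755.058 units
Stage 3: 30 mL/hr × 1.6 hr = 48 mL → 48 mL × 41.95688 units/mL = 2013.93 units
Total = 6922.886 + 6755.058 + 2013.93 = 15691.87 units

15692 units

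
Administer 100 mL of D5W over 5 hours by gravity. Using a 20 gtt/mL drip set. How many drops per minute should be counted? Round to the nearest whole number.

100 mL ÷ (5 hr × 60 = 300 min) = 0.3333333 mL/min
0.3333333 mL/min × 20 gtt/mL = 6.666667 gtt/min

7 gtt/min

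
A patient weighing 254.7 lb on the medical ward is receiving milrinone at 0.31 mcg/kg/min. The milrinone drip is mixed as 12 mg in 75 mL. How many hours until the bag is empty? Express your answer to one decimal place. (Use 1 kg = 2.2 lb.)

5.6 hours

Weight = 254.7 lb ÷ 2.2 lb/kg = 115.7727 kg
Dose = 0.31 mcg/kg/min × 115.7727 kg = 35.88955 mcg/min
35.88955 mcg/min × 60 min/hr = 2153.373 mcg/hr
Concentration = 12 mg ÷ 75 mL = 0.16 mg/mL = 160 mcg/mL
Rate = 2153.373 mcg/hr ÷ 160 mcg/mL = 13.45858 mL/hr
Duration = 75 mL ÷ 13.45858 mL/hr = 5.572653 hr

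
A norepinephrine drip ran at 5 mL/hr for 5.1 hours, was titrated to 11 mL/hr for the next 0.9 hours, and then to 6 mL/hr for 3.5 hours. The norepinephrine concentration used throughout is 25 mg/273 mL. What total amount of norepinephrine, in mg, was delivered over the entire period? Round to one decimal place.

Concentration = 25 mg ÷ 273 mL = 0.09157509 mg/mL
Stage 1: 5 mL/hr × 5.1 hr = 25.5 mL → 25.5 mL × 0.09157509 mg/mL = 2.335165 mg
Stage 2: 11 mL/hr × 0.9 hr = 9.9 mL → 9.9 mL × 0.09157509 mg/mL = 0.9065934 mg
Stage 3: 6 mL/hr × 3.5 hr = 21 mL → 21 mL × 0.09157509 mg/mL = 1.923077 mg
Total = 2.335165 + 0.9065934 + 1.923077 = 5.164835 mg

5.2 mg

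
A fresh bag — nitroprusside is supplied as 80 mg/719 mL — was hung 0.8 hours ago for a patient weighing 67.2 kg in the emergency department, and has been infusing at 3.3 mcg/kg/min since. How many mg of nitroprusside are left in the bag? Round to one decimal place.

69.4 mg

Dose = 3.3 mcg/kg/min × 67.2 kg = 221.76 mcg/min
221.76 mcg/min × 60 min/hr = 13305.6 mcg/hr
Concentration = 80 mg ÷ 719 mL = 0.1112656 mg/mL = 111.2656 mcg/mL
Rate = 13305.6 mcg/hr ÷ 111.2656 mcg/mL = 119.5841 mL/hr
Volume infused = 119.5841 mL/hr × 0.8 hr = 95.66726 mL
Volume remaining = 719 − 95.66726 = 623.3327 mL
Drug remaining = 623.3327 mL × 111.2656 mcg/mL = 69355.52 mcg = 69.35552 mg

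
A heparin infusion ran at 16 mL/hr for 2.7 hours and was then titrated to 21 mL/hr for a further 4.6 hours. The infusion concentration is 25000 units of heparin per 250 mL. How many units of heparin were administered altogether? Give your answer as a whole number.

Concentration = 25000 units ÷ 250 mL = 100 units/mL
Stage 1: 16 mL/hr × 2.7 hr = 43.2 mL → 43.2 mL × 100 units/mL = 4320 units
Stage 2: 21 mL/hr × 4.6 hr = 96.6 mL → 96.6 mL × 100 units/mL = 9660 units
Total = 4320 + 9660 = 13980 units

13980 units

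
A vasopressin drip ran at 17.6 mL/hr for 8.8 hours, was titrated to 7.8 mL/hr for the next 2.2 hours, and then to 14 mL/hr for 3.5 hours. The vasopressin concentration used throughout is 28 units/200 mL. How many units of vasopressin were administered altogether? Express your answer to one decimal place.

Concentration = 28 units ÷ 200 mL = 0.14 units/mL
Stage 1: 17.6 mL/hr × 8.8 hr = 154.88 mL → 154.88 mL × 0.14 units/mL = 21.6832 units
Stage 2: 7.8 mL/hr × 2.2 hr = 17.16 mL → 17.16 mL × 0.14 units/mL = 2.4024 units
Stage 3: 14 mL/hr × 3.5 hr = 49 mL → 49 mL × 0.14 units/mL = 6.86 units
Total = 21.6832 + 2.4024 + 6.86 = 30.9456 units

30.9 units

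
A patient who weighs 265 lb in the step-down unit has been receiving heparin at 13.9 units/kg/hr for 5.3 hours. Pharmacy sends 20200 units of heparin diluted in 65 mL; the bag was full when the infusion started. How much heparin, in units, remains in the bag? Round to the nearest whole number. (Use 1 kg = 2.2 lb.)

Weight = 265 lb ÷ 2.2 lb/kg = 120.4545 kg
Dose = 13.9 units/kg/hr × 120.4545 kg = 1674.318 units/hr
Concentration = 20200 units ÷ 65 mL = 310.7692 units/mL
Rate = 1674.318 units/hr ÷ 310.7692 units/mL = 5.387658 mL/hr
Volume infused = 5.387658 mL/hr × 5.3 hr = 28.55458 mL
Volume remaining = 65 − 28.55458 = 36.44542 mL
Drug remaining = 36.44542 mL × 310.7692 units/mL = 11326.11 units

11326 units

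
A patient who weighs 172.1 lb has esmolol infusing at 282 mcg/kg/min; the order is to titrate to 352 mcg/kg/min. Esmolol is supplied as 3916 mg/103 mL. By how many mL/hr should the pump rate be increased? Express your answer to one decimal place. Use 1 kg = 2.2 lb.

At the current dose:
Weight = 172.1 lb ÷ 2.2 lb/kg = 78.22727 kg
Dose = 282 mcg/kg/min × 78.22727 kg = 22060.09 mcg/min
22060.09 mcg/min × 60 min/hr = 1323605 mcg/hr
Concentration = 3916 mg ÷ 103 mL = 38.01942 mg/mL = 38019.42 mcg/mL
Rate = 1323605 mcg/hr ÷ 38019.42 mcg/mL = 34.81393 mL/hr
At the new dose:
Dose = 352 mcg/kg/min × 78.22727 kg = 27536 mcg/min
27536 mcg/min × 60 min/hr = 1652160 mcg/hr
Rate = 1652160 mcg/hr ÷ 38019.42 mcg/mL = 43.45569 mL/hr
Change = 43.45569 − 34.81393 = 8.641756 mL/hr → 8.641756 mL/hr increase

8.6 mL/hr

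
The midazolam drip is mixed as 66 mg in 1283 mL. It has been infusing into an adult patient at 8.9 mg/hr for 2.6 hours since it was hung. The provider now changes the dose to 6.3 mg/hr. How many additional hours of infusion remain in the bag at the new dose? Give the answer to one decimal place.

6.8 hours

Initial rate:
Concentration = 66 mg ÷ 1283 mL = 0.05144193 mg/mL
Rate = 8.9 mg/hr ÷ 0.05144193 mg/mL = 173.0106 mL/hr
Volume infused so far = 173.0106 mL/hr × 2.6 hr = 449.8276 mL
Volume remaining = 1283 − 449.8276 = 833.1724 mL
New rate:
Rate = 6.3 mg/hr ÷ 0.05144193 mg/mL = 122.4682 mL/hr
Time remaining = 833.1724 mL ÷ 122.4682 mL/hr = 6.803175 hr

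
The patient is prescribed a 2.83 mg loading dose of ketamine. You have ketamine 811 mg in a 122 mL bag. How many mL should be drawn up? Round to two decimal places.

Concentration = 811 mg ÷ 122 mL = 6.647541 mg/mL
Volume = 2.83 mg ÷ 6.647541 mg/mL = 0.4257213 mL

0.43 mL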